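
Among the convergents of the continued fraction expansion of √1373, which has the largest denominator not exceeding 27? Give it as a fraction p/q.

√1373 = [37; 18, 1, 1, 18, 74, …] (period length 5).
Convergents:
  p_0/q_0 = 37/1
  p_1/q_1 = 667/18
  p_2/q_2 = 704/19
  p_3/q_3 = 1371/37
q_2 = 19 ≤ 27 < 37 = q_3, so the answer is 704/19.

704/19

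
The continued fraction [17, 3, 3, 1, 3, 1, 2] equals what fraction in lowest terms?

Fold from the inside: start with 2/1.
  1 + 1/2 = 3/2
  3 + 2/3 = 11/3
  1 + 3/11 = 14/11
  3 + 11/14 = 53/14
  3 + 14/53 = 173/53
  17 + 53/173 = 2994/173

2994/173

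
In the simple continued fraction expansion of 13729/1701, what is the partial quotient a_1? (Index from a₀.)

13729 = 8·1701 + 121   →  a_0 = 8
1701 = 14·121 + 7   →  a_1 = 14

14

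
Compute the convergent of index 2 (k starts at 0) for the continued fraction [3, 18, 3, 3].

168/55

Using pₖ = aₖpₖ₋₁ + pₖ₋₂, qₖ = aₖqₖ₋₁ + qₖ₋₂ (with p₋₁=1, p₋₂=0, q₋₁=0, q₋₂=1):
  k=0: a=3, p=3, q=1
  k=1: a=18, p=55, q=18
  k=2: a=3, p=168, q=55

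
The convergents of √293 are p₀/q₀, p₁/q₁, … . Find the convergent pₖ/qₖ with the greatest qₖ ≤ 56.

291/17

√293 = [17; 8, 1, 1, 8, 34, …] (period length 5).
Convergents:
  p_0/q_0 = 17/1
  p_1/q_1 = 137/8
  p_2/q_2 = 154/9
  p_3/q_3 = 291/17
  p_4/q_4 = 2482/145
q_3 = 17 ≤ 56 < 145 = q_4, so the answer is 291/17.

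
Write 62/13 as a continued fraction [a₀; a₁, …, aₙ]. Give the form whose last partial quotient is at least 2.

[4; 1, 3, 3]

62 = 4*13 + 10
13 = 1*10 + 3
10 = 3*3 + 1
3 = 3*1 + 0  (stop)
So 62/13 = [4; 1, 3, 3].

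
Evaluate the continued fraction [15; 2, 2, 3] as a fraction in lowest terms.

Using pₖ = aₖpₖ₋₁ + pₖ₋₂ and qₖ = aₖqₖ₋₁ + qₖ₋₂:
  k=0: a=15, p=15, q=1
  k=1: a=2, p=31, q=2
  k=2: a=2, p=77, q=5
  k=3: a=3, p=262, q=17

262/17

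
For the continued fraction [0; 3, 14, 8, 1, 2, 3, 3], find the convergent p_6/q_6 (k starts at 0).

1228/3771

Using pₖ = aₖpₖ₋₁ + pₖ₋₂, qₖ = aₖqₖ₋₁ + qₖ₋₂ (with p₋₁=1, p₋₂=0, q₋₁=0, q₋₂=1):
  k=0: a=0, p=0, q=1
  k=1: a=3, p=1, q=3
  k=2: a=14, p=14, q=43
  k=3: a=8, p=113, q=347
  k=4: a=1, p=127, q=390
  k=5: a=2, p=367, q=1127
  k=6: a=3, p=1228, q=3771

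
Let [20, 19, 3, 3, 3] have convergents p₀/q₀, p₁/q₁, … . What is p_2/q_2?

1163/58

Using pₖ = aₖpₖ₋₁ + pₖ₋₂, qₖ = aₖqₖ₋₁ + qₖ₋₂ (with p₋₁=1, p₋₂=0, q₋₁=0, q₋₂=1):
  k=0: a=20, p=20, q=1
  k=1: a=19, p=381, q=19
  k=2: a=3, p=1163, q=58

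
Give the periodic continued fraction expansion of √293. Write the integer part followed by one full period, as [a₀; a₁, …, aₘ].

a₀ = ⌊√293⌋ = 17.
With m₀=0, d₀=1 and mₖ₊₁ = dₖaₖ − mₖ, dₖ₊₁ = (n − mₖ₊₁²)/dₖ, aₖ₊₁ = ⌊(a₀+mₖ₊₁)/dₖ₊₁⌋:
  k=1: m=17, d=4, a=8
  k=2: m=15, d=17, a=1
  k=3: m=2, d=17, a=1
  k=4: m=15, d=4, a=8
  k=5: m=17, d=1, a=34
d=1 and a=2a₀=34 at k=5, so the next step gives (m, d) = (17, 4) again — its k=1 value — and the period has length 5.

[17; 8, 1, 1, 8, 34]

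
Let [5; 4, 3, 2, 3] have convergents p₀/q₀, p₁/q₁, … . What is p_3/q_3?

157/30

Using pₖ = aₖpₖ₋₁ + pₖ₋₂, qₖ = aₖqₖ₋₁ + qₖ₋₂ (with p₋₁=1, p₋₂=0, q₋₁=0, q₋₂=1):
  k=0: a=5, p=5, q=1
  k=1: a=4, p=21, q=4
  k=2: a=3, p=68, q=13
  k=3: a=2, p=157, q=30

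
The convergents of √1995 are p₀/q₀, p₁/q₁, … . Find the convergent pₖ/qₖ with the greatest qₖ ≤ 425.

√1995 = [44; 1, 1, 1, 88, …] (period length 4).
Convergents:
  p_0/q_0 = 44/1
  p_1/q_1 = 45/1
  p_2/q_2 = 89/2
  p_3/q_3 = 134/3
  p_4/q_4 = 11881/266
  p_5/q_5 = 12015/269
  p_6/q_6 = 23896/535
q_5 = 269 ≤ 425 < 535 = q_6, so the answer is 12015/269.

12015/269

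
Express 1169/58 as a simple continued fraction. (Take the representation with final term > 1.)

[20; 6, 2, 4]

1169 = 20*58 + 9
58 = 6*9 + 4
9 = 2*4 + 1
4 = 4*1 + 0  (stop)
So 1169/58 = [20; 6, 2, 4].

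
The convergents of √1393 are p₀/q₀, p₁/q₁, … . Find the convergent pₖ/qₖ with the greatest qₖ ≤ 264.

3583/96

√1393 = [37; 3, 10, 3, 74, …] (period length 4).
Convergents:
  p_0/q_0 = 37/1
  p_1/q_1 = 112/3
  p_2/q_2 = 1157/31
  p_3/q_3 = 3583/96
  p_4/q_4 = 266299/7135
q_3 = 96 ≤ 264 < 7135 = q_4, so the answer is 3583/96.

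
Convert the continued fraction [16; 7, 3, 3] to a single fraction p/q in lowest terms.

1178/73

Fold from the inside: start with 3/1.
  3 + 1/3 = 10/3
  7 + 3/10 = 73/10
  16 + 10/73 = 1178/73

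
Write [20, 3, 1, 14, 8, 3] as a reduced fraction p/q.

Using pₖ = aₖpₖ₋₁ + pₖ₋₂ and qₖ = aₖqₖ₋₁ + qₖ₋₂:
  k=0: a=20, p=20, q=1
  k=1: a=3, p=61, q=3
  k=2: a=1, p=81, q=4
  k=3: a=14, p=1195, q=59
  k=4: a=8, p=9641, q=476
  k=5: a=3, p=30118, q=1487

30118/1487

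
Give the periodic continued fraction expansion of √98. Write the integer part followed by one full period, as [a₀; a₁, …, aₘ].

a₀ = ⌊√98⌋ = 9.
With m₀=0, d₀=1 and mₖ₊₁ = dₖaₖ − mₖ, dₖ₊₁ = (n − mₖ₊₁²)/dₖ, aₖ₊₁ = ⌊(a₀+mₖ₊₁)/dₖ₊₁⌋:
  k=1: m=9, d=17, a=1
  k=2: m=8, d=2, a=8
  k=3: m=8, d=17, a=1
  k=4: m=9, d=1, a=18
d=1 and a=2a₀=18 at k=4, so the next step gives (m, d) = (9, 17) again — its k=1 value — and the period has length 4.

[9; 1, 8, 1, 18]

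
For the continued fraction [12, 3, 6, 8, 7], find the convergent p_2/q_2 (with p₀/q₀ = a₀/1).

Using pₖ = aₖpₖ₋₁ + pₖ₋₂, qₖ = aₖqₖ₋₁ + qₖ₋₂ (with p₋₁=1, p₋₂=0, q₋₁=0, q₋₂=1):
  k=0: a=12, p=12, q=1
  k=1: a=3, p=37, q=3
  k=2: a=6, p=234, q=19

234/19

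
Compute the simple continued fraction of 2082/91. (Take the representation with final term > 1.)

2082 = 22×91 + 80
91 = 1×80 + 11
80 = 7×11 + 3
11 = 3×3 + 2
3 = 1×2 + 1
2 = 2×1 + 0  (stop)
So 2082/91 = [22; 1, 7, 3, 1, 2].

[22; 1, 7, 3, 1, 2]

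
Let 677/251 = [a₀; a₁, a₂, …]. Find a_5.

677 = 2·251 + 175   →  a_0 = 2
251 = 1·175 + 76   →  a_1 = 1
175 = 2·76 + 23   →  a_2 = 2
76 = 3·23 + 7   →  a_3 = 3
23 = 3·7 + 2   →  a_4 = 3
7 = 3·2 + 1   →  a_5 = 3

3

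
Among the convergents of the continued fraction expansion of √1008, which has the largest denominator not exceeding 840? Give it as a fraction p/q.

√1008 = [31; 1, 2, 1, 62, …] (period length 4).
Convergents:
  p_0/q_0 = 31/1
  p_1/q_1 = 32/1
  p_2/q_2 = 95/3
  p_3/q_3 = 127/4
  p_4/q_4 = 7969/251
  p_5/q_5 = 8096/255
  p_6/q_6 = 24161/761
  p_7/q_7 = 32257/1016
q_6 = 761 ≤ 840 < 1016 = q_7, so the answer is 24161/761.

24161/761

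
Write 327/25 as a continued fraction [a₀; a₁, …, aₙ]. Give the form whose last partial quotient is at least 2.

327 = 13×25 + 2
25 = 12×2 + 1
2 = 2×1 + 0  (stop)
So 327/25 = [13; 12, 2].

[13; 12, 2]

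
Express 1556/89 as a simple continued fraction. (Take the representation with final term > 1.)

1556 = 17·89 + 43
89 = 2·43 + 3
43 = 14·3 + 1
3 = 3·1 + 0  (stop)
So 1556/89 = [17; 2, 14, 3].

[17; 2, 14, 3]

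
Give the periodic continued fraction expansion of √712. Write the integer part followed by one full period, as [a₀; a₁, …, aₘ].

a₀ = ⌊√712⌋ = 26.
With m₀=0, d₀=1 and mₖ₊₁ = dₖaₖ − mₖ, dₖ₊₁ = (n − mₖ₊₁²)/dₖ, aₖ₊₁ = ⌊(a₀+mₖ₊₁)/dₖ₊₁⌋:
  k=1: m=26, d=36, a=1
  k=2: m=10, d=17, a=2
  k=3: m=24, d=8, a=6
  k=4: m=24, d=17, a=2
  k=5: m=10, d=36, a=1
  k=6: m=26, d=1, a=52
d=1 and a=2a₀=52 at k=6, so the next step gives (m, d) = (26, 36) again — its k=1 value — and the period has length 6.

[26; 1, 2, 6, 2, 1, 52]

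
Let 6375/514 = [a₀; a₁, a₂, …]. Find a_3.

14

6375 = 12·514 + 207   →  a_0 = 12
514 = 2·207 + 100   →  a_1 = 2
207 = 2·100 + 7   →  a_2 = 2
100 = 14·7 + 2   →  a_3 = 14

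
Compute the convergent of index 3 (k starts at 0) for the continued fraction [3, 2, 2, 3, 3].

58/17

Using pₖ = aₖpₖ₋₁ + pₖ₋₂, qₖ = aₖqₖ₋₁ + qₖ₋₂ (with p₋₁=1, p₋₂=0, q₋₁=0, q₋₂=1):
  k=0: a=3, p=3, q=1
  k=1: a=2, p=7, q=2
  k=2: a=2, p=17, q=5
  k=3: a=3, p=58, q=17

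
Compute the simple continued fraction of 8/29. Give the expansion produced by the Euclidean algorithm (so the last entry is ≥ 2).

[0; 3, 1, 1, 1, 2]

8 = 0×29 + 8
29 = 3×8 + 5
8 = 1×5 + 3
5 = 1×3 + 2
3 = 1×2 + 1
2 = 2×1 + 0  (stop)
So 8/29 = [0; 3, 1, 1, 1, 2].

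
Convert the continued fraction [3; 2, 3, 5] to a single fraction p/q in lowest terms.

Using pₖ = aₖpₖ₋₁ + pₖ₋₂ and qₖ = aₖqₖ₋₁ + qₖ₋₂:
  k=0: a=3, p=3, q=1
  k=1: a=2, p=7, q=2
  k=2: a=3, p=24, q=7
  k=3: a=5, p=127, q=37

127/37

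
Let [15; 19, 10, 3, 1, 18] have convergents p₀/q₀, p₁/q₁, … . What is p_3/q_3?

8911/592

Using pₖ = aₖpₖ₋₁ + pₖ₋₂, qₖ = aₖqₖ₋₁ + qₖ₋₂ (with p₋₁=1, p₋₂=0, q₋₁=0, q₋₂=1):
  k=0: a=15, p=15, q=1
  k=1: a=19, p=286, q=19
  k=2: a=10, p=2875, q=191
  k=3: a=3, p=8911, q=592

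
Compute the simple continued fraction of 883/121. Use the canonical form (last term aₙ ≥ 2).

[7; 3, 2, 1, 3, 3]

883 = 7*121 + 36
121 = 3*36 + 13
36 = 2*13 + 10
13 = 1*10 + 3
10 = 3*3 + 1
3 = 3*1 + 0  (stop)
So 883/121 = [7; 3, 2, 1, 3, 3].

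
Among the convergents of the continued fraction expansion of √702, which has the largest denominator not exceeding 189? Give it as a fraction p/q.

√702 = [26; 2, 52, …] (period length 2).
Convergents:
  p_0/q_0 = 26/1
  p_1/q_1 = 53/2
  p_2/q_2 = 2782/105
  p_3/q_3 = 5617/212
q_2 = 105 ≤ 189 < 212 = q_3, so the answer is 2782/105.

2782/105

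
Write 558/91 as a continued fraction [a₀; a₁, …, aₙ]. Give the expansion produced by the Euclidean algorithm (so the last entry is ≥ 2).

[6; 7, 1, 1, 2, 2]

558 = 6·91 + 12
91 = 7·12 + 7
12 = 1·7 + 5
7 = 1·5 + 2
5 = 2·2 + 1
2 = 2·1 + 0  (stop)
So 558/91 = [6; 7, 1, 1, 2, 2].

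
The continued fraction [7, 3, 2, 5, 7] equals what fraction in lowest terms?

1990/273

Fold from the inside: start with 7/1.
  5 + 1/7 = 36/7
  2 + 7/36 = 79/36
  3 + 36/79 = 273/79
  7 + 79/273 = 1990/273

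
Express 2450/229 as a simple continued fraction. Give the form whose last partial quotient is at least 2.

[10; 1, 2, 3, 7, 3]

2450 = 10×229 + 160
229 = 1×160 + 69
160 = 2×69 + 22
69 = 3×22 + 3
22 = 7×3 + 1
3 = 3×1 + 0  (stop)
So 2450/229 = [10; 1, 2, 3, 7, 3].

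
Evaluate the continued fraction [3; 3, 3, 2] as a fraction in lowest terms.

76/23

Using pₖ = aₖpₖ₋₁ + pₖ₋₂ and qₖ = aₖqₖ₋₁ + qₖ₋₂:
  k=0: a=3, p=3, q=1
  k=1: a=3, p=10, q=3
  k=2: a=3, p=33, q=10
  k=3: a=2, p=76, q=23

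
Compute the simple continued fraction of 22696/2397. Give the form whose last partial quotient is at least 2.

22696 = 9*2397 + 1123
2397 = 2*1123 + 151
1123 = 7*151 + 66
151 = 2*66 + 19
66 = 3*19 + 9
19 = 2*9 + 1
9 = 9*1 + 0  (stop)
So 22696/2397 = [9; 2, 7, 2, 3, 2, 9].

[9; 2, 7, 2, 3, 2, 9]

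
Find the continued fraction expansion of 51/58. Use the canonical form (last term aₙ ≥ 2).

51 = 0×58 + 51
58 = 1×51 + 7
51 = 7×7 + 2
7 = 3×2 + 1
2 = 2×1 + 0  (stop)
So 51/58 = [0; 1, 7, 3, 2].

[0; 1, 7, 3, 2]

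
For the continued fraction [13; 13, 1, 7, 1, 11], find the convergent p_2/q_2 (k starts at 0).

183/14

Using pₖ = aₖpₖ₋₁ + pₖ₋₂, qₖ = aₖqₖ₋₁ + qₖ₋₂ (with p₋₁=1, p₋₂=0, q₋₁=0, q₋₂=1):
  k=0: a=13, p=13, q=1
  k=1: a=13, p=170, q=13
  k=2: a=1, p=183, q=14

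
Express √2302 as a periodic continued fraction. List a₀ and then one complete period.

[47; 1, 46, 1, 94]

a₀ = ⌊√2302⌋ = 47.
With m₀=0, d₀=1 and mₖ₊₁ = dₖaₖ − mₖ, dₖ₊₁ = (n − mₖ₊₁²)/dₖ, aₖ₊₁ = ⌊(a₀+mₖ₊₁)/dₖ₊₁⌋:
  k=1: m=47, d=93, a=1
  k=2: m=46, d=2, a=46
  k=3: m=46, d=93, a=1
  k=4: m=47, d=1, a=94
d=1 and a=2a₀=94 at k=4, so the next step gives (m, d) = (47, 93) again — its k=1 value — and the period has length 4.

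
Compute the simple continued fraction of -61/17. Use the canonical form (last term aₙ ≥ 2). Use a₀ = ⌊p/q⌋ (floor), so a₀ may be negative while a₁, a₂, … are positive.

-61 = -4×17 + 7
17 = 2×7 + 3
7 = 2×3 + 1
3 = 3×1 + 0  (stop)
So -61/17 = [-4; 2, 2, 3].

[-4; 2, 2, 3]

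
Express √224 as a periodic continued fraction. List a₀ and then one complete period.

a₀ = ⌊√224⌋ = 14.

[14; 1, 28]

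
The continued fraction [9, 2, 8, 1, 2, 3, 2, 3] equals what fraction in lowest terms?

13764/1453

Using pₖ = aₖpₖ₋₁ + pₖ₋₂ and qₖ = aₖqₖ₋₁ + qₖ₋₂:
  k=0: a=9, p=9, q=1
  k=1: a=2, p=19, q=2
  k=2: a=8, p=161, q=17
  k=3: a=1, p=180, q=19
  k=4: a=2, p=521, q=55
  k=5: a=3, p=1743, q=184
  k=6: a=2, p=4007, q=423
  k=7: a=3, p=13764, q=1453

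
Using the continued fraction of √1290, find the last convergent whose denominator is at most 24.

431/12

√1290 = [35; 1, 10, 1, 70, …] (period length 4).
Convergents:
  p_0/q_0 = 35/1
  p_1/q_1 = 36/1
  p_2/q_2 = 395/11
  p_3/q_3 = 431/12
  p_4/q_4 = 30565/851
q_3 = 12 ≤ 24 < 851 = q_4, so the answer is 431/12.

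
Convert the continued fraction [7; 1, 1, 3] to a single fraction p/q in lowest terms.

Fold from the inside: start with 3/1.
  1 + 1/3 = 4/3
  1 + 3/4 = 7/4
  7 + 4/7 = 53/7

53/7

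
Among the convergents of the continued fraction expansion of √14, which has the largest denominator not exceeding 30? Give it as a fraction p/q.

√14 = [3; 1, 2, 1, 6, …] (period length 4).
Convergents:
  p_0/q_0 = 3/1
  p_1/q_1 = 4/1
  p_2/q_2 = 11/3
  p_3/q_3 = 15/4
  p_4/q_4 = 101/27
  p_5/q_5 = 116/31
q_4 = 27 ≤ 30 < 31 = q_5, so the answer is 101/27.

101/27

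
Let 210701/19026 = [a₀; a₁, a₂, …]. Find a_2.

210701 = 11·19026 + 1415   →  a_0 = 11
19026 = 13·1415 + 631   →  a_1 = 13
1415 = 2·631 + 153   →  a_2 = 2

2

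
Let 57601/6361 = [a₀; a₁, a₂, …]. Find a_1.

18

57601 = 9·6361 + 352   →  a_0 = 9
6361 = 18·352 + 25   →  a_1 = 18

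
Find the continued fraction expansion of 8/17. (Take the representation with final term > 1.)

8 = 0·17 + 8
17 = 2·8 + 1
8 = 8·1 + 0  (stop)
So 8/17 = [0; 2, 8].

[0; 2, 8]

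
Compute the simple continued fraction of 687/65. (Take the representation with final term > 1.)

[10; 1, 1, 3, 9]

687 = 10×65 + 37
65 = 1×37 + 28
37 = 1×28 + 9
28 = 3×9 + 1
9 = 9×1 + 0  (stop)
So 687/65 = [10; 1, 1, 3, 9].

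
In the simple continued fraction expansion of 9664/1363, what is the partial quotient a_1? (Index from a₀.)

9664 = 7·1363 + 123   →  a_0 = 7
1363 = 11·123 + 10   →  a_1 = 11

11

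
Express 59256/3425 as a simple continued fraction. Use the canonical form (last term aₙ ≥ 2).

59256 = 17·3425 + 1031
3425 = 3·1031 + 332
1031 = 3·332 + 35
332 = 9·35 + 17
35 = 2·17 + 1
17 = 17·1 + 0  (stop)
So 59256/3425 = [17; 3, 3, 9, 2, 17].

[17; 3, 3, 9, 2, 17]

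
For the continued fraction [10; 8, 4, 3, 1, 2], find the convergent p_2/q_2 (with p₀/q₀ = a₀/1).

Using pₖ = aₖpₖ₋₁ + pₖ₋₂, qₖ = aₖqₖ₋₁ + qₖ₋₂ (with p₋₁=1, p₋₂=0, q₋₁=0, q₋₂=1):
  k=0: a=10, p=10, q=1
  k=1: a=8, p=81, q=8
  k=2: a=4, p=334, q=33

334/33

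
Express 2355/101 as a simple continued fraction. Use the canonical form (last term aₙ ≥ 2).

2355 = 23×101 + 32
101 = 3×32 + 5
32 = 6×5 + 2
5 = 2×2 + 1
2 = 2×1 + 0  (stop)
So 2355/101 = [23; 3, 6, 2, 2].

[23; 3, 6, 2, 2]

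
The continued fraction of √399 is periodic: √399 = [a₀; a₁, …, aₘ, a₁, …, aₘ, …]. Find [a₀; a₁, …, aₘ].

[19; 1, 38]

a₀ = ⌊√399⌋ = 19.
With m₀=0, d₀=1 and mₖ₊₁ = dₖaₖ − mₖ, dₖ₊₁ = (n − mₖ₊₁²)/dₖ, aₖ₊₁ = ⌊(a₀+mₖ₊₁)/dₖ₊₁⌋:
  k=1: m=19, d=38, a=1
  k=2: m=19, d=1, a=38
d=1 and a=2a₀=38 at k=2, so the next step gives (m, d) = (19, 38) again — its k=1 value — and the period has length 2.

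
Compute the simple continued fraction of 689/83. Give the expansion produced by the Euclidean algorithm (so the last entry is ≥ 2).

689 = 8·83 + 25
83 = 3·25 + 8
25 = 3·8 + 1
8 = 8·1 + 0  (stop)
So 689/83 = [8; 3, 3, 8].

[8; 3, 3, 8]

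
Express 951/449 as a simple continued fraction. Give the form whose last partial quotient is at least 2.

951 = 2*449 + 53
449 = 8*53 + 25
53 = 2*25 + 3
25 = 8*3 + 1
3 = 3*1 + 0  (stop)
So 951/449 = [2; 8, 2, 8, 3].

[2; 8, 2, 8, 3]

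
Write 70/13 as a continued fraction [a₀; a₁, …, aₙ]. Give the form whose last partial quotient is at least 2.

70 = 5×13 + 5
13 = 2×5 + 3
5 = 1×3 + 2
3 = 1×2 + 1
2 = 2×1 + 0  (stop)
So 70/13 = [5; 2, 1, 1, 2].

[5; 2, 1, 1, 2]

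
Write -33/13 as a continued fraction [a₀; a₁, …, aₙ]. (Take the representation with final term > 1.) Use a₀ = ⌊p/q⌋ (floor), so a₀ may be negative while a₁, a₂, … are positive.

[-3; 2, 6]

-33 = -3×13 + 6
13 = 2×6 + 1
6 = 6×1 + 0  (stop)
So -33/13 = [-3; 2, 6].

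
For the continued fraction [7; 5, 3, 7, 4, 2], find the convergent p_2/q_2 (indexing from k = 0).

115/16

Using pₖ = aₖpₖ₋₁ + pₖ₋₂, qₖ = aₖqₖ₋₁ + qₖ₋₂ (with p₋₁=1, p₋₂=0, q₋₁=0, q₋₂=1):
  k=0: a=7, p=7, q=1
  k=1: a=5, p=36, q=5
  k=2: a=3, p=115, q=16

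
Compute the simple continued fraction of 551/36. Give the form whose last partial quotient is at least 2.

[15; 3, 3, 1, 2]

551 = 15×36 + 11
36 = 3×11 + 3
11 = 3×3 + 2
3 = 1×2 + 1
2 = 2×1 + 0  (stop)
So 551/36 = [15; 3, 3, 1, 2].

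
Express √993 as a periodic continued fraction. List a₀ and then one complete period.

[31; 1, 1, 20, 1, 1, 62]

a₀ = ⌊√993⌋ = 31.
With m₀=0, d₀=1 and mₖ₊₁ = dₖaₖ − mₖ, dₖ₊₁ = (n − mₖ₊₁²)/dₖ, aₖ₊₁ = ⌊(a₀+mₖ₊₁)/dₖ₊₁⌋:
  k=1: m=31, d=32, a=1
  k=2: m=1, d=31, a=1
  k=3: m=30, d=3, a=20
  k=4: m=30, d=31, a=1
  k=5: m=1, d=32, a=1
  k=6: m=31, d=1, a=62
d=1 and a=2a₀=62 at k=6, so the next step gives (m, d) = (31, 32) again — its k=1 value — and the period has length 6.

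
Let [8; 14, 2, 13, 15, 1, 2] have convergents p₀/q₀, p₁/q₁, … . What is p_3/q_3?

3155/391

Using pₖ = aₖpₖ₋₁ + pₖ₋₂, qₖ = aₖqₖ₋₁ + qₖ₋₂ (with p₋₁=1, p₋₂=0, q₋₁=0, q₋₂=1):
  k=0: a=8, p=8, q=1
  k=1: a=14, p=113, q=14
  k=2: a=2, p=234, q=29
  k=3: a=13, p=3155, q=391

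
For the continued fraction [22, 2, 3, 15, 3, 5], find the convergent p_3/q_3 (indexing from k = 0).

Using pₖ = aₖpₖ₋₁ + pₖ₋₂, qₖ = aₖqₖ₋₁ + qₖ₋₂ (with p₋₁=1, p₋₂=0, q₋₁=0, q₋₂=1):
  k=0: a=22, p=22, q=1
  k=1: a=2, p=45, q=2
  k=2: a=3, p=157, q=7
  k=3: a=15, p=2400, q=107

2400/107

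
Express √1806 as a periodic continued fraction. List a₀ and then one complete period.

a₀ = ⌊√1806⌋ = 42.
With m₀=0, d₀=1 and mₖ₊₁ = dₖaₖ − mₖ, dₖ₊₁ = (n − mₖ₊₁²)/dₖ, aₖ₊₁ = ⌊(a₀+mₖ₊₁)/dₖ₊₁⌋:
  k=1: m=42, d=42, a=2
  k=2: m=42, d=1, a=84
d=1 and a=2a₀=84 at k=2, so the next step gives (m, d) = (42, 42) again — its k=1 value — and the period has length 2.

[42; 2, 84]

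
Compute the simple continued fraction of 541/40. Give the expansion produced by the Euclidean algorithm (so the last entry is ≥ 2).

541 = 13*40 + 21
40 = 1*21 + 19
21 = 1*19 + 2
19 = 9*2 + 1
2 = 2*1 + 0  (stop)
So 541/40 = [13; 1, 1, 9, 2].

[13; 1, 1, 9, 2]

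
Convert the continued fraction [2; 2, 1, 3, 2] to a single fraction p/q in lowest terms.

59/25

Fold from the inside: start with 2/1.
  3 + 1/2 = 7/2
  1 + 2/7 = 9/7
  2 + 7/9 = 25/9
  2 + 9/25 = 59/25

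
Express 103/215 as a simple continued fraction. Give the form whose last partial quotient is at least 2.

[0; 2, 11, 2, 4]

103 = 0*215 + 103
215 = 2*103 + 9
103 = 11*9 + 4
9 = 2*4 + 1
4 = 4*1 + 0  (stop)
So 103/215 = [0; 2, 11, 2, 4].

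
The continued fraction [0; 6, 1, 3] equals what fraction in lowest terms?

Using pₖ = aₖpₖ₋₁ + pₖ₋₂ and qₖ = aₖqₖ₋₁ + qₖ₋₂:
  k=0: a=0, p=0, q=1
  k=1: a=6, p=1, q=6
  k=2: a=1, p=1, q=7
  k=3: a=3, p=4, q=27

4/27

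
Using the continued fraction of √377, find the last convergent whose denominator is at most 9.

97/5

√377 = [19; 2, 2, 2, 38, …] (period length 4).
Convergents:
  p_0/q_0 = 19/1
  p_1/q_1 = 39/2
  p_2/q_2 = 97/5
  p_3/q_3 = 233/12
q_2 = 5 ≤ 9 < 12 = q_3, so the answer is 97/5.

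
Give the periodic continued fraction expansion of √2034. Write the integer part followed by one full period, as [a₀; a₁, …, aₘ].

[45; 10, 90]

a₀ = ⌊√2034⌋ = 45.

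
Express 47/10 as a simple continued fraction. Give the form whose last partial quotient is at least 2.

47 = 4*10 + 7
10 = 1*7 + 3
7 = 2*3 + 1
3 = 3*1 + 0  (stop)
So 47/10 = [4; 1, 2, 3].

[4; 1, 2, 3]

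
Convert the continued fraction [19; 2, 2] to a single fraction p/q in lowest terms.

Using pₖ = aₖpₖ₋₁ + pₖ₋₂ and qₖ = aₖqₖ₋₁ + qₖ₋₂:
  k=0: a=19, p=19, q=1
  k=1: a=2, p=39, q=2
  k=2: a=2, p=97, q=5

97/5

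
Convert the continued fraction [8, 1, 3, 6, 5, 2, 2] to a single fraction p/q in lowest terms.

6088/695

Using pₖ = aₖpₖ₋₁ + pₖ₋₂ and qₖ = aₖqₖ₋₁ + qₖ₋₂:
  k=0: a=8, p=8, q=1
  k=1: a=1, p=9, q=1
  k=2: a=3, p=35, q=4
  k=3: a=6, p=219, q=25
  k=4: a=5, p=1130, q=129
  k=5: a=2, p=2479, q=283
  k=6: a=2, p=6088, q=695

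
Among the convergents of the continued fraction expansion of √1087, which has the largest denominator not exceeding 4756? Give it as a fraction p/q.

√1087 = [32; 1, 31, 1, 64, …] (period length 4).
Convergents:
  p_0/q_0 = 32/1
  p_1/q_1 = 33/1
  p_2/q_2 = 1055/32
  p_3/q_3 = 1088/33
  p_4/q_4 = 70687/2144
  p_5/q_5 = 71775/2177
  p_6/q_6 = 2295712/69631
q_5 = 2177 ≤ 4756 < 69631 = q_6, so the answer is 71775/2177.

71775/2177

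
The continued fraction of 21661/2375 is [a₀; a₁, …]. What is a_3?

3

21661 = 9·2375 + 286   →  a_0 = 9
2375 = 8·286 + 87   →  a_1 = 8
286 = 3·87 + 25   →  a_2 = 3
87 = 3·25 + 12   →  a_3 = 3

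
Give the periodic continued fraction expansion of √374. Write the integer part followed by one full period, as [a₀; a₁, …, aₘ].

[19; 2, 1, 18, 1, 2, 38]

a₀ = ⌊√374⌋ = 19.
With m₀=0, d₀=1 and mₖ₊₁ = dₖaₖ − mₖ, dₖ₊₁ = (n − mₖ₊₁²)/dₖ, aₖ₊₁ = ⌊(a₀+mₖ₊₁)/dₖ₊₁⌋:
  k=1: m=19, d=13, a=2
  k=2: m=7, d=25, a=1
  k=3: m=18, d=2, a=18
  k=4: m=18, d=25, a=1
  k=5: m=7, d=13, a=2
  k=6: m=19, d=1, a=38
d=1 and a=2a₀=38 at k=6, so the next step gives (m, d) = (19, 13) again — its k=1 value — and the period has length 6.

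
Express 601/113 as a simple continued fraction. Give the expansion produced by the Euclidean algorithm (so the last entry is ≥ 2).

[5; 3, 7, 5]

601 = 5×113 + 36
113 = 3×36 + 5
36 = 7×5 + 1
5 = 5×1 + 0  (stop)
So 601/113 = [5; 3, 7, 5].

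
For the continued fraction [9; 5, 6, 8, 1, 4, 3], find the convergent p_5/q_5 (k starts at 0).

Using pₖ = aₖpₖ₋₁ + pₖ₋₂, qₖ = aₖqₖ₋₁ + qₖ₋₂ (with p₋₁=1, p₋₂=0, q₋₁=0, q₋₂=1):
  k=0: a=9, p=9, q=1
  k=1: a=5, p=46, q=5
  k=2: a=6, p=285, q=31
  k=3: a=8, p=2326, q=253
  k=4: a=1, p=2611, q=284
  k=5: a=4, p=12770, q=1389

12770/1389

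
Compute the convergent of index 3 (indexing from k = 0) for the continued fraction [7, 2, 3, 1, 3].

67/9

Using pₖ = aₖpₖ₋₁ + pₖ₋₂, qₖ = aₖqₖ₋₁ + qₖ₋₂ (with p₋₁=1, p₋₂=0, q₋₁=0, q₋₂=1):
  k=0: a=7, p=7, q=1
  k=1: a=2, p=15, q=2
  k=2: a=3, p=52, q=7
  k=3: a=1, p=67, q=9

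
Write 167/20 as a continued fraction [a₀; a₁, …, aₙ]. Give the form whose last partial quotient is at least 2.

[8; 2, 1, 6]

167 = 8*20 + 7
20 = 2*7 + 6
7 = 1*6 + 1
6 = 6*1 + 0  (stop)
So 167/20 = [8; 2, 1, 6].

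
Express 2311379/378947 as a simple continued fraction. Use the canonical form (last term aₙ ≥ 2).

[6; 10, 19, 14, 1, 3, 16, 2]

2311379 = 6×378947 + 37697
378947 = 10×37697 + 1977
37697 = 19×1977 + 134
1977 = 14×134 + 101
134 = 1×101 + 33
101 = 3×33 + 2
33 = 16×2 + 1
2 = 2×1 + 0  (stop)
So 2311379/378947 = [6; 10, 19, 14, 1, 3, 16, 2].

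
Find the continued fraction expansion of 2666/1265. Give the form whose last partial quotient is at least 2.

2666 = 2*1265 + 136
1265 = 9*136 + 41
136 = 3*41 + 13
41 = 3*13 + 2
13 = 6*2 + 1
2 = 2*1 + 0  (stop)
So 2666/1265 = [2; 9, 3, 3, 6, 2].

[2; 9, 3, 3, 6, 2]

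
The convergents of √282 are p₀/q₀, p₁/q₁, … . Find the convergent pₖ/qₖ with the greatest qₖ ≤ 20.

√282 = [16; 1, 3, 1, 4, 1, 3, 1, 32, …] (period length 8).
Convergents:
  p_0/q_0 = 16/1
  p_1/q_1 = 17/1
  p_2/q_2 = 67/4
  p_3/q_3 = 84/5
  p_4/q_4 = 403/24
q_3 = 5 ≤ 20 < 24 = q_4, so the answer is 84/5.

84/5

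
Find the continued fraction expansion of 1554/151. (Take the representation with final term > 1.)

[10; 3, 2, 3, 6]

1554 = 10×151 + 44
151 = 3×44 + 19
44 = 2×19 + 6
19 = 3×6 + 1
6 = 6×1 + 0  (stop)
So 1554/151 = [10; 3, 2, 3, 6].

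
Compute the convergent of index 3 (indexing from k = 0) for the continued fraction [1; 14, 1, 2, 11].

Using pₖ = aₖpₖ₋₁ + pₖ₋₂, qₖ = aₖqₖ₋₁ + qₖ₋₂ (with p₋₁=1, p₋₂=0, q₋₁=0, q₋₂=1):
  k=0: a=1, p=1, q=1
  k=1: a=14, p=15, q=14
  k=2: a=1, p=16, q=15
  k=3: a=2, p=47, q=44

47/44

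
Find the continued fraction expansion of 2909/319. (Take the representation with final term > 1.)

2909 = 9*319 + 38
319 = 8*38 + 15
38 = 2*15 + 8
15 = 1*8 + 7
8 = 1*7 + 1
7 = 7*1 + 0  (stop)
So 2909/319 = [9; 8, 2, 1, 1, 7].

[9; 8, 2, 1, 1, 7]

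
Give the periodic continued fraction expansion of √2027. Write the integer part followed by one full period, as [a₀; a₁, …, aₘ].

a₀ = ⌊√2027⌋ = 45.

[45; 45, 90]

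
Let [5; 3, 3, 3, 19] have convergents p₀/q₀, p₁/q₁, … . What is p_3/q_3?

Using pₖ = aₖpₖ₋₁ + pₖ₋₂, qₖ = aₖqₖ₋₁ + qₖ₋₂ (with p₋₁=1, p₋₂=0, q₋₁=0, q₋₂=1):
  k=0: a=5, p=5, q=1
  k=1: a=3, p=16, q=3
  k=2: a=3, p=53, q=10
  k=3: a=3, p=175, q=33

175/33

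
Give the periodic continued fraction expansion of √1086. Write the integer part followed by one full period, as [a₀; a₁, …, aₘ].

a₀ = ⌊√1086⌋ = 32.
With m₀=0, d₀=1 and mₖ₊₁ = dₖaₖ − mₖ, dₖ₊₁ = (n − mₖ₊₁²)/dₖ, aₖ₊₁ = ⌊(a₀+mₖ₊₁)/dₖ₊₁⌋:
  k=1: m=32, d=62, a=1
  k=2: m=30, d=3, a=20
  k=3: m=30, d=62, a=1
  k=4: m=32, d=1, a=64
d=1 and a=2a₀=64 at k=4, so the next step gives (m, d) = (32, 62) again — its k=1 value — and the period has length 4.

[32; 1, 20, 1, 64]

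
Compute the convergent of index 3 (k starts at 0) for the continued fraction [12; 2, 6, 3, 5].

Using pₖ = aₖpₖ₋₁ + pₖ₋₂, qₖ = aₖqₖ₋₁ + qₖ₋₂ (with p₋₁=1, p₋₂=0, q₋₁=0, q₋₂=1):
  k=0: a=12, p=12, q=1
  k=1: a=2, p=25, q=2
  k=2: a=6, p=162, q=13
  k=3: a=3, p=511, q=41

511/41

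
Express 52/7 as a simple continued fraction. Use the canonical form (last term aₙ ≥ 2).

[7; 2, 3]

52 = 7*7 + 3
7 = 2*3 + 1
3 = 3*1 + 0  (stop)
So 52/7 = [7; 2, 3].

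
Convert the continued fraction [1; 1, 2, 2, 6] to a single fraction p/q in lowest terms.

77/45

Fold from the inside: start with 6/1.
  2 + 1/6 = 13/6
  2 + 6/13 = 32/13
  1 + 13/32 = 45/32
  1 + 32/45 = 77/45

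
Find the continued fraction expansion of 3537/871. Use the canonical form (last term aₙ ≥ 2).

[4; 16, 2, 3, 3, 2]

3537 = 4·871 + 53
871 = 16·53 + 23
53 = 2·23 + 7
23 = 3·7 + 2
7 = 3·2 + 1
2 = 2·1 + 0  (stop)
So 3537/871 = [4; 16, 2, 3, 3, 2].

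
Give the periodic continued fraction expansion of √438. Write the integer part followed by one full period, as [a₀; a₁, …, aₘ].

[20; 1, 12, 1, 40]

a₀ = ⌊√438⌋ = 20.
With m₀=0, d₀=1 and mₖ₊₁ = dₖaₖ − mₖ, dₖ₊₁ = (n − mₖ₊₁²)/dₖ, aₖ₊₁ = ⌊(a₀+mₖ₊₁)/dₖ₊₁⌋:
  k=1: m=20, d=38, a=1
  k=2: m=18, d=3, a=12
  k=3: m=18, d=38, a=1
  k=4: m=20, d=1, a=40
d=1 and a=2a₀=40 at k=4, so the next step gives (m, d) = (20, 38) again — its k=1 value — and the period has length 4.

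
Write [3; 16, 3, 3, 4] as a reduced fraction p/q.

2146/701

Fold from the inside: start with 4/1.
  3 + 1/4 = 13/4
  3 + 4/13 = 43/13
  16 + 13/43 = 701/43
  3 + 43/701 = 2146/701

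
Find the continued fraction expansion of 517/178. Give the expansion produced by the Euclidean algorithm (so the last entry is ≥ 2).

[2; 1, 9, 2, 8]

517 = 2×178 + 161
178 = 1×161 + 17
161 = 9×17 + 8
17 = 2×8 + 1
8 = 8×1 + 0  (stop)
So 517/178 = [2; 1, 9, 2, 8].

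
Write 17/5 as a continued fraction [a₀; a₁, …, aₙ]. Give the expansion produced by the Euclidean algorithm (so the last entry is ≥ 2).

17 = 3·5 + 2
5 = 2·2 + 1
2 = 2·1 + 0  (stop)
So 17/5 = [3; 2, 2].

[3; 2, 2]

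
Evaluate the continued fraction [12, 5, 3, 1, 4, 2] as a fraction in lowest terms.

Using pₖ = aₖpₖ₋₁ + pₖ₋₂ and qₖ = aₖqₖ₋₁ + qₖ₋₂:
  k=0: a=12, p=12, q=1
  k=1: a=5, p=61, q=5
  k=2: a=3, p=195, q=16
  k=3: a=1, p=256, q=21
  k=4: a=4, p=1219, q=100
  k=5: a=2, p=2694, q=221

2694/221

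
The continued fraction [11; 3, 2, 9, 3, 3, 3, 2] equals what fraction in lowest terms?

58437/5177

Fold from the inside: start with 2/1.
  3 + 1/2 = 7/2
  3 + 2/7 = 23/7
  3 + 7/23 = 76/23
  9 + 23/76 = 707/76
  2 + 76/707 = 1490/707
  3 + 707/1490 = 5177/1490
  11 + 1490/5177 = 58437/5177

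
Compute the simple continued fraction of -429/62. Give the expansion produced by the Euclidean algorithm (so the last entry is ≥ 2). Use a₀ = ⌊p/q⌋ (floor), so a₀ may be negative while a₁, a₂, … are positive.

[-7; 12, 2, 2]

-429 = -7*62 + 5
62 = 12*5 + 2
5 = 2*2 + 1
2 = 2*1 + 0  (stop)
So -429/62 = [-7; 12, 2, 2].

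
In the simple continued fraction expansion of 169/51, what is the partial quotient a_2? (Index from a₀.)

169 = 3·51 + 16   →  a_0 = 3
51 = 3·16 + 3   →  a_1 = 3
16 = 5·3 + 1   →  a_2 = 5

5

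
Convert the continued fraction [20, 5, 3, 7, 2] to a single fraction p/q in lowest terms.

5047/250

Fold from the inside: start with 2/1.
  7 + 1/2 = 15/2
  3 + 2/15 = 47/15
  5 + 15/47 = 250/47
  20 + 47/250 = 5047/250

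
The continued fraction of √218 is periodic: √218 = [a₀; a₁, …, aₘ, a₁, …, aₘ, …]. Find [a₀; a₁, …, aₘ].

[14; 1, 3, 3, 1, 28]

a₀ = ⌊√218⌋ = 14.
With m₀=0, d₀=1 and mₖ₊₁ = dₖaₖ − mₖ, dₖ₊₁ = (n − mₖ₊₁²)/dₖ, aₖ₊₁ = ⌊(a₀+mₖ₊₁)/dₖ₊₁⌋:
  k=1: m=14, d=22, a=1
  k=2: m=8, d=7, a=3
  k=3: m=13, d=7, a=3
  k=4: m=8, d=22, a=1
  k=5: m=14, d=1, a=28
d=1 and a=2a₀=28 at k=5, so the next step gives (m, d) = (14, 22) again — its k=1 value — and the period has length 5.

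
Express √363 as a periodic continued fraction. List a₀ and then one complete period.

[19; 19, 38]

a₀ = ⌊√363⌋ = 19.
With m₀=0, d₀=1 and mₖ₊₁ = dₖaₖ − mₖ, dₖ₊₁ = (n − mₖ₊₁²)/dₖ, aₖ₊₁ = ⌊(a₀+mₖ₊₁)/dₖ₊₁⌋:
  k=1: m=19, d=2, a=19
  k=2: m=19, d=1, a=38
d=1 and a=2a₀=38 at k=2, so the next step gives (m, d) = (19, 2) again — its k=1 value — and the period has length 2.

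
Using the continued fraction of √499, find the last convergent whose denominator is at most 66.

1452/65

√499 = [22; 2, 1, 21, 1, 2, 44, …] (period length 6).
Convergents:
  p_0/q_0 = 22/1
  p_1/q_1 = 45/2
  p_2/q_2 = 67/3
  p_3/q_3 = 1452/65
  p_4/q_4 = 1519/68
q_3 = 65 ≤ 66 < 68 = q_4, so the answer is 1452/65.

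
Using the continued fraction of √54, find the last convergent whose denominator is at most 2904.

14403/1960

√54 = [7; 2, 1, 6, 1, 2, 14, …] (period length 6).
Convergents:
  p_0/q_0 = 7/1
  p_1/q_1 = 15/2
  p_2/q_2 = 22/3
  p_3/q_3 = 147/20
  p_4/q_4 = 169/23
  p_5/q_5 = 485/66
  p_6/q_6 = 6959/947
  p_7/q_7 = 14403/1960
  p_8/q_8 = 21362/2907
q_7 = 1960 ≤ 2904 < 2907 = q_8, so the answer is 14403/1960.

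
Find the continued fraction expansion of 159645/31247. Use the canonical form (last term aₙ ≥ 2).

159645 = 5*31247 + 3410
31247 = 9*3410 + 557
3410 = 6*557 + 68
557 = 8*68 + 13
68 = 5*13 + 3
13 = 4*3 + 1
3 = 3*1 + 0  (stop)
So 159645/31247 = [5; 9, 6, 8, 5, 4, 3].

[5; 9, 6, 8, 5, 4, 3]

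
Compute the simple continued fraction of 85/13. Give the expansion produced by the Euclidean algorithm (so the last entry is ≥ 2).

85 = 6*13 + 7
13 = 1*7 + 6
7 = 1*6 + 1
6 = 6*1 + 0  (stop)
So 85/13 = [6; 1, 1, 6].

[6; 1, 1, 6]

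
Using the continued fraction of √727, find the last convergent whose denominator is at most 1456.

38557/1430

√727 = [26; 1, 25, 1, 52, …] (period length 4).
Convergents:
  p_0/q_0 = 26/1
  p_1/q_1 = 27/1
  p_2/q_2 = 701/26
  p_3/q_3 = 728/27
  p_4/q_4 = 38557/1430
  p_5/q_5 = 39285/1457
q_4 = 1430 ≤ 1456 < 1457 = q_5, so the answer is 38557/1430.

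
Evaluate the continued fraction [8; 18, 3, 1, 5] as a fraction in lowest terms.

3383/420

Using pₖ = aₖpₖ₋₁ + pₖ₋₂ and qₖ = aₖqₖ₋₁ + qₖ₋₂:
  k=0: a=8, p=8, q=1
  k=1: a=18, p=145, q=18
  k=2: a=3, p=443, q=55
  k=3: a=1, p=588, q=73
  k=4: a=5, p=3383, q=420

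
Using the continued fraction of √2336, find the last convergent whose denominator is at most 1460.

√2336 = [48; 3, 96, …] (period length 2).
Convergents:
  p_0/q_0 = 48/1
  p_1/q_1 = 145/3
  p_2/q_2 = 13968/289
  p_3/q_3 = 42049/870
  p_4/q_4 = 4050672/83809
q_3 = 870 ≤ 1460 < 83809 = q_4, so the answer is 42049/870.

42049/870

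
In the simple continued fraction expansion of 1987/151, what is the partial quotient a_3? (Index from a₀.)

2

1987 = 13·151 + 24   →  a_0 = 13
151 = 6·24 + 7   →  a_1 = 6
24 = 3·7 + 3   →  a_2 = 3
7 = 2·3 + 1   →  a_3 = 2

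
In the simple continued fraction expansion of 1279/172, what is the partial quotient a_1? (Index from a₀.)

1279 = 7·172 + 75   →  a_0 = 7
172 = 2·75 + 22   →  a_1 = 2

2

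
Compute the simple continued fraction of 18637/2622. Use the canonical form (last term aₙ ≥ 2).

[7; 9, 3, 1, 3, 2, 2, 3]

18637 = 7·2622 + 283
2622 = 9·283 + 75
283 = 3·75 + 58
75 = 1·58 + 17
58 = 3·17 + 7
17 = 2·7 + 3
7 = 2·3 + 1
3 = 3·1 + 0  (stop)
So 18637/2622 = [7; 9, 3, 1, 3, 2, 2, 3].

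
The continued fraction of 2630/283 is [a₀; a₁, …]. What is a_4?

2630 = 9·283 + 83   →  a_0 = 9
283 = 3·83 + 34   →  a_1 = 3
83 = 2·34 + 15   →  a_2 = 2
34 = 2·15 + 4   →  a_3 = 2
15 = 3·4 + 3   →  a_4 = 3

3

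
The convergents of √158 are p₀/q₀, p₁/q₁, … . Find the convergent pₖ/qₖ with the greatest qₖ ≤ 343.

3331/265

√158 = [12; 1, 1, 3, 12, 3, 1, 1, 24, …] (period length 8).
Convergents:
  p_0/q_0 = 12/1
  p_1/q_1 = 13/1
  p_2/q_2 = 25/2
  p_3/q_3 = 88/7
  p_4/q_4 = 1081/86
  p_5/q_5 = 3331/265
  p_6/q_6 = 4412/351
q_5 = 265 ≤ 343 < 351 = q_6, so the answer is 3331/265.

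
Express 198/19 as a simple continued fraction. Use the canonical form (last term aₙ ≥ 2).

198 = 10×19 + 8
19 = 2×8 + 3
8 = 2×3 + 2
3 = 1×2 + 1
2 = 2×1 + 0  (stop)
So 198/19 = [10; 2, 2, 1, 2].

[10; 2, 2, 1, 2]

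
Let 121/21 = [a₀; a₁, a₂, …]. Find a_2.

3

121 = 5·21 + 16   →  a_0 = 5
21 = 1·16 + 5   →  a_1 = 1
16 = 3·5 + 1   →  a_2 = 3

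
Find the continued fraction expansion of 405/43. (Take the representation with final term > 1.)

405 = 9*43 + 18
43 = 2*18 + 7
18 = 2*7 + 4
7 = 1*4 + 3
4 = 1*3 + 1
3 = 3*1 + 0  (stop)
So 405/43 = [9; 2, 2, 1, 1, 3].

[9; 2, 2, 1, 1, 3]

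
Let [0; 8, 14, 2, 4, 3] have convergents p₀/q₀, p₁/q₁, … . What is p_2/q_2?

Using pₖ = aₖpₖ₋₁ + pₖ₋₂, qₖ = aₖqₖ₋₁ + qₖ₋₂ (with p₋₁=1, p₋₂=0, q₋₁=0, q₋₂=1):
  k=0: a=0, p=0, q=1
  k=1: a=8, p=1, q=8
  k=2: a=14, p=14, q=113

14/113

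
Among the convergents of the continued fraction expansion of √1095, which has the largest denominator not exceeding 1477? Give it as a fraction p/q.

24057/727

√1095 = [33; 11, 66, …] (period length 2).
Convergents:
  p_0/q_0 = 33/1
  p_1/q_1 = 364/11
  p_2/q_2 = 24057/727
  p_3/q_3 = 264991/8008
q_2 = 727 ≤ 1477 < 8008 = q_3, so the answer is 24057/727.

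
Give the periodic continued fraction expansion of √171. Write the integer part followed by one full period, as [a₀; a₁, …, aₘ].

[13; 13, 26]

a₀ = ⌊√171⌋ = 13.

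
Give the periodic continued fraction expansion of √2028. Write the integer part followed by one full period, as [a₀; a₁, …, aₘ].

[45; 30, 90]

a₀ = ⌊√2028⌋ = 45.
With m₀=0, d₀=1 and mₖ₊₁ = dₖaₖ − mₖ, dₖ₊₁ = (n − mₖ₊₁²)/dₖ, aₖ₊₁ = ⌊(a₀+mₖ₊₁)/dₖ₊₁⌋:
  k=1: m=45, d=3, a=30
  k=2: m=45, d=1, a=90
d=1 and a=2a₀=90 at k=2, so the next step gives (m, d) = (45, 3) again — its k=1 value — and the period has length 2.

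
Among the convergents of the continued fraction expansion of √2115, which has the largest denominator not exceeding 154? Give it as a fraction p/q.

4231/92

√2115 = [45; 1, 90, …] (period length 2).
Convergents:
  p_0/q_0 = 45/1
  p_1/q_1 = 46/1
  p_2/q_2 = 4185/91
  p_3/q_3 = 4231/92
  p_4/q_4 = 384975/8371
q_3 = 92 ≤ 154 < 8371 = q_4, so the answer is 4231/92.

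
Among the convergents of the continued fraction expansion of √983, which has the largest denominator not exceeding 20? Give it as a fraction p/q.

533/17

√983 = [31; 2, 1, 5, 31, 5, 1, 2, 62, …] (period length 8).
Convergents:
  p_0/q_0 = 31/1
  p_1/q_1 = 63/2
  p_2/q_2 = 94/3
  p_3/q_3 = 533/17
  p_4/q_4 = 16617/530
q_3 = 17 ≤ 20 < 530 = q_4, so the answer is 533/17.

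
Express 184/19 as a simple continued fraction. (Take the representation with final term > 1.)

[9; 1, 2, 6]

184 = 9*19 + 13
19 = 1*13 + 6
13 = 2*6 + 1
6 = 6*1 + 0  (stop)
So 184/19 = [9; 1, 2, 6].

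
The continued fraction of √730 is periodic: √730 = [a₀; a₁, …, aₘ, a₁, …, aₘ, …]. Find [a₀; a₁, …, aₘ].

[27; 54]

a₀ = ⌊√730⌋ = 27.
With m₀=0, d₀=1 and mₖ₊₁ = dₖaₖ − mₖ, dₖ₊₁ = (n − mₖ₊₁²)/dₖ, aₖ₊₁ = ⌊(a₀+mₖ₊₁)/dₖ₊₁⌋:
  k=1: m=27, d=1, a=54
d=1 and a=2a₀=54 at k=1, so the next step gives (m, d) = (27, 1) again — its k=1 value — and the period has length 1.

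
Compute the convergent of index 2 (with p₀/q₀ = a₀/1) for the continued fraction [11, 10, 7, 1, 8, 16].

788/71

Using pₖ = aₖpₖ₋₁ + pₖ₋₂, qₖ = aₖqₖ₋₁ + qₖ₋₂ (with p₋₁=1, p₋₂=0, q₋₁=0, q₋₂=1):
  k=0: a=11, p=11, q=1
  k=1: a=10, p=111, q=10
  k=2: a=7, p=788, q=71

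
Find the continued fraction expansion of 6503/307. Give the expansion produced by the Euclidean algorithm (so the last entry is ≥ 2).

[21; 5, 2, 13, 2]

6503 = 21·307 + 56
307 = 5·56 + 27
56 = 2·27 + 2
27 = 13·2 + 1
2 = 2·1 + 0  (stop)
So 6503/307 = [21; 5, 2, 13, 2].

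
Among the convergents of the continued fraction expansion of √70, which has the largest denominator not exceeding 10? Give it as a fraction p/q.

√70 = [8; 2, 1, 2, 1, 2, 16, …] (period length 6).
Convergents:
  p_0/q_0 = 8/1
  p_1/q_1 = 17/2
  p_2/q_2 = 25/3
  p_3/q_3 = 67/8
  p_4/q_4 = 92/11
q_3 = 8 ≤ 10 < 11 = q_4, so the answer is 67/8.

67/8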